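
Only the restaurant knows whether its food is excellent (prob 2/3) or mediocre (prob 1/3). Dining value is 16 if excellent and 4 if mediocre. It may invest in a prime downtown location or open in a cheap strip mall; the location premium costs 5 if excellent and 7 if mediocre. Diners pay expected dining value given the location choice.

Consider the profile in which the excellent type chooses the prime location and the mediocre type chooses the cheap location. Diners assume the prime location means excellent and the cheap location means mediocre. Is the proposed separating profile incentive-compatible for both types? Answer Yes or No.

No

Under these beliefs, the prime location earns price premium 16 and the cheap location earns price premium 4.
excellent: the prime location nets 16 − 5 = 11; the cheap location nets 4. excellent prefers the prime location.
mediocre: the prime location nets 16 − 7 = 9; the cheap location nets 4. mediocre would deviate to the prime location.
mediocre has a profitable deviation, so the profile is not an equilibrium.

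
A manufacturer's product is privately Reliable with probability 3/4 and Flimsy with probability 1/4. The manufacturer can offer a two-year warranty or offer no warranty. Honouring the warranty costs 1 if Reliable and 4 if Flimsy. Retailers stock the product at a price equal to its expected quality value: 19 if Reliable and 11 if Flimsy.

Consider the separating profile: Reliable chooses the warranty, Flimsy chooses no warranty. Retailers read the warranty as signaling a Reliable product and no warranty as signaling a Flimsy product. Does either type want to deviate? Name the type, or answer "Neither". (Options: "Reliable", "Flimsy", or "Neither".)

Flimsy

The warranty pays 19; no warranty pays 11.
Reliable: assigned the warranty, nets 19 − 1 = 18; deviating to no warranty nets 11.
Flimsy: assigned no warranty, nets 11; deviating to the warranty nets 19 − 4 = 15.
The Flimsy type gains 4 by deviating.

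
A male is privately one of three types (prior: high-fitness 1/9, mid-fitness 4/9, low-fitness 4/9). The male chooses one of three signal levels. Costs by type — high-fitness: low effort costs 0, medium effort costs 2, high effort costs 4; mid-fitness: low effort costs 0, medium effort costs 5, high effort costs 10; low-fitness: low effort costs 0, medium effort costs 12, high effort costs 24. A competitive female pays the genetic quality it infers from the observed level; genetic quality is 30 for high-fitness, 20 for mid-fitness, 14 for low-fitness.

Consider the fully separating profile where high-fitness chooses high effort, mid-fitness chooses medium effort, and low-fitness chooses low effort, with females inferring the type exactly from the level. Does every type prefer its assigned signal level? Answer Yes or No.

No

Separating mating payoffs: high effort → 30, medium effort → 20, low effort → 14.
high-fitness (assigned high effort): low effort: 14 − 0 = 14; medium effort: 20 − 2 = 18; high effort: 30 − 4 = 26. high-fitness stays.
mid-fitness (assigned medium effort): low effort: 14 − 0 = 14; medium effort: 20 − 5 = 15; high effort: 30 − 10 = 20. mid-fitness prefers high effort.
low-fitness (assigned low effort): low effort: 14 − 0 = 14; medium effort: 20 − 12 = 8; high effort: 30 − 24 = 6. low-fitness stays.
At least one type deviates; the separating profile fails.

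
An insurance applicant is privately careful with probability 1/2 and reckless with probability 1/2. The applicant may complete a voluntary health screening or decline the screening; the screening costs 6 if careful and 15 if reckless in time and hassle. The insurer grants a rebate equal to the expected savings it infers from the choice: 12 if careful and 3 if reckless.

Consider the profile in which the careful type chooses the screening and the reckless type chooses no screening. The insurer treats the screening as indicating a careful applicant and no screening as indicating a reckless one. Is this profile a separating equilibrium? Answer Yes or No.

Under these beliefs, the screening earns rebate 12 and no screening earns rebate 3.
careful: the screening nets 12 − 6 = 6; no screening nets 3. careful prefers the screening.
reckless: the screening nets 12 − 15 = -3; no screening nets 3. reckless prefers no screening.
Neither type deviates, so the separating profile is an equilibrium.

Yes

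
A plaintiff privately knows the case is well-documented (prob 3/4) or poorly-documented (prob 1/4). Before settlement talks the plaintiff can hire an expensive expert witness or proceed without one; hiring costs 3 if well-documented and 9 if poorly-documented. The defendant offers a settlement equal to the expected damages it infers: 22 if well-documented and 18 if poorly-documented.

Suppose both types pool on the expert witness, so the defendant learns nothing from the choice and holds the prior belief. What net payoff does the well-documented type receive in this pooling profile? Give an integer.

18

Pooled settlement = 3/4·22 + 1/4·18 = 21.
well-documented pays cost 3 for the expert witness, so net payoff = 21 − 3 = 18.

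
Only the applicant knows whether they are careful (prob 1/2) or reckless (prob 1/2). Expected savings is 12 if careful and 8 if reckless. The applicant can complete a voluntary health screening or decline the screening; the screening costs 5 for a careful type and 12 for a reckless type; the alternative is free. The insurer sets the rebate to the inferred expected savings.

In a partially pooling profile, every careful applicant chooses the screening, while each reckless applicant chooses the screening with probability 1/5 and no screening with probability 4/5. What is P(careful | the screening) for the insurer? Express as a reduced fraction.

5/6

P(the screening) = (1/2)·1 + (1/2)·(1/5) = 3/5.
By Bayes' rule, P(careful | the screening) = (1/2) / (3/5) = 5/6.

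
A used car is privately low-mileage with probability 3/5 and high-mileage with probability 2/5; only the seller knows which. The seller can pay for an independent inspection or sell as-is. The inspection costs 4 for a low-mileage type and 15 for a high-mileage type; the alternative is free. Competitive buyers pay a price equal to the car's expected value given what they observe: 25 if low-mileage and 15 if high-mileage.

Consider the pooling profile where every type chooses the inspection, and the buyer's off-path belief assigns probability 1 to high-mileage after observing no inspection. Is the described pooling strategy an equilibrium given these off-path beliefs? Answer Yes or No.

On path, the buyer holds the prior and pays 3/5·25 + 2/5·15 = 21. Off path (no inspection), believing high-mileage, it pays 15.
low-mileage: the inspection nets 21 − 4 = 17; no inspection nets 15. low-mileage stays.
high-mileage: the inspection nets 21 − 15 = 6; no inspection nets 15. high-mileage would deviate.
A type deviates, so pooling fails.

No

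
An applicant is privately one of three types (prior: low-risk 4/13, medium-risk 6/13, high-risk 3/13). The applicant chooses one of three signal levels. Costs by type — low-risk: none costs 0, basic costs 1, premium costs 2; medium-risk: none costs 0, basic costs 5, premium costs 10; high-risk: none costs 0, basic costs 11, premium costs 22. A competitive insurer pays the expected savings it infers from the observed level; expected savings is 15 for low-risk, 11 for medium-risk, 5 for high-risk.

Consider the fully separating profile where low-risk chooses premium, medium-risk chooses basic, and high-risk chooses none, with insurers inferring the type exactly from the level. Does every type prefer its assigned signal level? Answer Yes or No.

Separating rebates: premium → 15, basic → 11, none → 5.
low-risk (assigned premium): none: 5 − 0 = 5; basic: 11 − 1 = 10; premium: 15 − 2 = 13. low-risk stays.
medium-risk (assigned basic): none: 5 − 0 = 5; basic: 11 − 5 = 6; premium: 15 − 10 = 5. medium-risk stays.
high-risk (assigned none): none: 5 − 0 = 5; basic: 11 − 11 = 0; premium: 15 − 22 = -7. high-risk stays.
Every type prefers its assigned level; separation holds.

Yes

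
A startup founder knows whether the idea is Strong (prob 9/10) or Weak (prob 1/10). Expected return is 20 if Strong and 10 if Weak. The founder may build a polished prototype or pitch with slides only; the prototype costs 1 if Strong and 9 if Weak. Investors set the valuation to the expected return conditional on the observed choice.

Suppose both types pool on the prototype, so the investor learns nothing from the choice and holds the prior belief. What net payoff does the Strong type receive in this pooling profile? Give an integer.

Pooled valuation = 9/10·20 + 1/10·10 = 19.
Strong pays cost 1 for the prototype, so net payoff = 19 − 1 = 18.

18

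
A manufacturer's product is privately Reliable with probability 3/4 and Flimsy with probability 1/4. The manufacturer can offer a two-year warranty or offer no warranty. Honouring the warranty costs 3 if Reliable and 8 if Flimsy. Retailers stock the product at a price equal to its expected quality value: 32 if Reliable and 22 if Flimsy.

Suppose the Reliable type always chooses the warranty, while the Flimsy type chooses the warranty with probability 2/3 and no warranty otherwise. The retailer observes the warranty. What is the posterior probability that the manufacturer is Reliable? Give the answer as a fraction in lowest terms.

9/11

P(the warranty) = (3/4)·1 + (1/4)·(2/3) = 11/12.
By Bayes' rule, P(Reliable | the warranty) = (3/4) / (11/12) = 9/11.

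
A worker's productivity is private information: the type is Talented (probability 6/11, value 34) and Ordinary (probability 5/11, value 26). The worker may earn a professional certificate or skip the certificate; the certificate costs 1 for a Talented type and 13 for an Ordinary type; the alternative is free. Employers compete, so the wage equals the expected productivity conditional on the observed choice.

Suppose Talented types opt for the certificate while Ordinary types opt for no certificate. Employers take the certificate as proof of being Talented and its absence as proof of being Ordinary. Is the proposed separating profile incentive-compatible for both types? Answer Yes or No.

Under these beliefs, the certificate earns wage 34 and no certificate earns wage 26.
Talented: the certificate nets 34 − 1 = 33; no certificate nets 26. Talented prefers the certificate.
Ordinary: the certificate nets 34 − 13 = 21; no certificate nets 26. Ordinary prefers no certificate.
Neither type deviates, so the separating profile is an equilibrium.

Yes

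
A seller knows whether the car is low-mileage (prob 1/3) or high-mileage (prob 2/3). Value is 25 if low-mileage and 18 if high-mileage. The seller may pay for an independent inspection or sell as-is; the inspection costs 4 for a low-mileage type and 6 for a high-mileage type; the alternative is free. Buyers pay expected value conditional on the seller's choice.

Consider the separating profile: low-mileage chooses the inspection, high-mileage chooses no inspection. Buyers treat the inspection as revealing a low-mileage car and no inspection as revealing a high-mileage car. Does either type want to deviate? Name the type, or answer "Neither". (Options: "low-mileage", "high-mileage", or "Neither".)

high-mileage

The inspection pays 25; no inspection pays 18.
low-mileage: assigned the inspection, nets 25 − 4 = 21; deviating to no inspection nets 18.
high-mileage: assigned no inspection, nets 18; deviating to the inspection nets 25 − 6 = 19.
The high-mileage type gains 1 by deviating.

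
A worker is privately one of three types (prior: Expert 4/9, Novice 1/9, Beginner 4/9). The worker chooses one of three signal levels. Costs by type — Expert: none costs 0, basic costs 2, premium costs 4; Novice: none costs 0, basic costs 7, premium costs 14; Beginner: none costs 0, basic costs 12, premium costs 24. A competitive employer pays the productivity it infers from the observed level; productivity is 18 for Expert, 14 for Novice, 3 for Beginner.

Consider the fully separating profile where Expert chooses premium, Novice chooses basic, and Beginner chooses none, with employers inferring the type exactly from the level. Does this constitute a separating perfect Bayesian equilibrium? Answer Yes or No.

Separating wages: premium → 18, basic → 14, none → 3.
Expert (assigned premium): none: 3 − 0 = 3; basic: 14 − 2 = 12; premium: 18 − 4 = 14. Expert stays.
Novice (assigned basic): none: 3 − 0 = 3; basic: 14 − 7 = 7; premium: 18 − 14 = 4. Novice stays.
Beginner (assigned none): none: 3 − 0 = 3; basic: 14 − 12 = 2; premium: 18 − 24 = -6. Beginner stays.
Every type prefers its assigned level; separation holds.

Yes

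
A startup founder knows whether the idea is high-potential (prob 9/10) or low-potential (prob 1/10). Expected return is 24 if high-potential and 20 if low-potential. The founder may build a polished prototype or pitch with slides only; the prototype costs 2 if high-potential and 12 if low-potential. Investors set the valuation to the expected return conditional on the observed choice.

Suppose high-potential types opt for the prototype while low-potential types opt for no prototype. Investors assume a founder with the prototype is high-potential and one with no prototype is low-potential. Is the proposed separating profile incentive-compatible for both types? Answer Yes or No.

Under these beliefs, the prototype earns valuation 24 and no prototype earns valuation 20.
high-potential: the prototype nets 24 − 2 = 22; no prototype nets 20. high-potential prefers the prototype.
low-potential: the prototype nets 24 − 12 = 12; no prototype nets 20. low-potential prefers no prototype.
Neither type deviates, so the separating profile is an equilibrium.

Yes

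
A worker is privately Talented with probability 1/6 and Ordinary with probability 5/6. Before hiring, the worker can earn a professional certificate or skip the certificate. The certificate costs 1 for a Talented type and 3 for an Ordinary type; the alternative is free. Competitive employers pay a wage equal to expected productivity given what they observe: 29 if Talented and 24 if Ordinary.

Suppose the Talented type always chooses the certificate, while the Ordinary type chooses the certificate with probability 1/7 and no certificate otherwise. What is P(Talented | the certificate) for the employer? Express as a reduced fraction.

P(the certificate) = (1/6)·1 + (5/6)·(1/7) = 2/7.
By Bayes' rule, P(Talented | the certificate) = (1/6) / (2/7) = 7/12.

7/12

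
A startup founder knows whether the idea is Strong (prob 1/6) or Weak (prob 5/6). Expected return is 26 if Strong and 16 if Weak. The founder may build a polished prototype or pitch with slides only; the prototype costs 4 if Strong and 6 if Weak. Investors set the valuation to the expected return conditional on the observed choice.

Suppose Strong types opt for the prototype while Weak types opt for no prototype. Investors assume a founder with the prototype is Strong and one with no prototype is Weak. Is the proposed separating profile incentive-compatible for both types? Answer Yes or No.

Under these beliefs, the prototype earns valuation 26 and no prototype earns valuation 16.
Strong: the prototype nets 26 − 4 = 22; no prototype nets 16. Strong prefers the prototype.
Weak: the prototype nets 26 − 6 = 20; no prototype nets 16. Weak would deviate to the prototype.
Weak has a profitable deviation, so the profile is not an equilibrium.

No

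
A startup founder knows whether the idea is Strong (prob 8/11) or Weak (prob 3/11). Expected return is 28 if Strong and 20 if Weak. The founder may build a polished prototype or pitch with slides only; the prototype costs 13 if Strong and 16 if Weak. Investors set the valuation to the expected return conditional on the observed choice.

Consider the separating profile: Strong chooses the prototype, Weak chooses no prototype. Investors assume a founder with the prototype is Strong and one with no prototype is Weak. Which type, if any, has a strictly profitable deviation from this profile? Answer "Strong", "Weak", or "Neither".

Strong

The prototype pays 28; no prototype pays 20.
Strong: assigned the prototype, nets 28 − 13 = 15; deviating to no prototype nets 20.
Weak: assigned no prototype, nets 20; deviating to the prototype nets 28 − 16 = 12.
The Strong type gains 5 by deviating.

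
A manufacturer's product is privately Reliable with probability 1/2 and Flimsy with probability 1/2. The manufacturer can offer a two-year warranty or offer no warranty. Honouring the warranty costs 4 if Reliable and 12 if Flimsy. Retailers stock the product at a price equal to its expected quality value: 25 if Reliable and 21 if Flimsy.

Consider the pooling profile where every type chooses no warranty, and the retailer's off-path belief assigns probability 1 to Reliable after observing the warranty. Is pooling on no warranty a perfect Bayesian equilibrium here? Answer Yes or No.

On path, the retailer holds the prior and pays 1/2·25 + 1/2·21 = 23. Off path (the warranty), believing Reliable, it pays 25.
Reliable: no warranty nets 23; the warranty nets 25 − 4 = 21. Reliable stays.
Flimsy: no warranty nets 23; the warranty nets 25 − 12 = 13. Flimsy stays.
No type deviates, so pooling is sustained.

Yes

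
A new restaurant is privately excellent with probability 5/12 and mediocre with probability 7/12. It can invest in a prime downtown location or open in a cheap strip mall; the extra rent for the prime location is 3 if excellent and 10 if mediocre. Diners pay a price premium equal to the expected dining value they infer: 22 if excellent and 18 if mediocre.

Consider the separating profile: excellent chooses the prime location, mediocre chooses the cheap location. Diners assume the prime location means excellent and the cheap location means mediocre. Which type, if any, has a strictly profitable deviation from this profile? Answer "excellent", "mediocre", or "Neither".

Neither

The prime location pays 22; the cheap location pays 18.
excellent: assigned the prime location, nets 22 − 3 = 19; deviating to the cheap location nets 18.
mediocre: assigned the cheap location, nets 18; deviating to the prime location nets 22 − 10 = 12.
Both types strictly prefer their assigned action; no profitable deviation.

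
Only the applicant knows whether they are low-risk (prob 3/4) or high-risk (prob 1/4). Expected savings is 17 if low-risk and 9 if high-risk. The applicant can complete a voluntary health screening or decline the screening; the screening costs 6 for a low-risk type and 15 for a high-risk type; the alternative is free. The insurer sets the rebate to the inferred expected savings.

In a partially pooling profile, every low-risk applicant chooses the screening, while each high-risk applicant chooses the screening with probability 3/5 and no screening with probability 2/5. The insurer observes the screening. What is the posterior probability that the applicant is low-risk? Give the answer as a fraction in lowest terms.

P(the screening) = (3/4)·1 + (1/4)·(3/5) = 9/10.
By Bayes' rule, P(low-risk | the screening) = (3/4) / (9/10) = 5/6.

5/6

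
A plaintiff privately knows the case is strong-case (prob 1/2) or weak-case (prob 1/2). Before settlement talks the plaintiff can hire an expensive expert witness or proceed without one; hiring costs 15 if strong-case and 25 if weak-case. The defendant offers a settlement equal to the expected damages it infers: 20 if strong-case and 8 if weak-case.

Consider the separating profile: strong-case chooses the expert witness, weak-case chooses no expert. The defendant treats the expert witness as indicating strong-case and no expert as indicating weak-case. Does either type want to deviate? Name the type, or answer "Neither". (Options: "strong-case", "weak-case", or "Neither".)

The expert witness pays 20; no expert pays 8.
strong-case: assigned the expert witness, nets 20 − 15 = 5; deviating to no expert nets 8.
weak-case: assigned no expert, nets 8; deviating to the expert witness nets 20 − 25 = -5.
The strong-case type gains 3 by deviating.

strong-case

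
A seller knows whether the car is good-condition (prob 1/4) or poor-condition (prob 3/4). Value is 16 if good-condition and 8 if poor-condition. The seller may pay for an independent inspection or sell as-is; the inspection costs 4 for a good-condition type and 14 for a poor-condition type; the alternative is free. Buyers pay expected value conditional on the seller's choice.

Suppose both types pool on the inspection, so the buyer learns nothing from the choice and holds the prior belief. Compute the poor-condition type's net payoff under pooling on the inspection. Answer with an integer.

Pooled price = 1/4·16 + 3/4·8 = 10.
poor-condition pays cost 14 for the inspection, so net payoff = 10 − 14 = -4.

-4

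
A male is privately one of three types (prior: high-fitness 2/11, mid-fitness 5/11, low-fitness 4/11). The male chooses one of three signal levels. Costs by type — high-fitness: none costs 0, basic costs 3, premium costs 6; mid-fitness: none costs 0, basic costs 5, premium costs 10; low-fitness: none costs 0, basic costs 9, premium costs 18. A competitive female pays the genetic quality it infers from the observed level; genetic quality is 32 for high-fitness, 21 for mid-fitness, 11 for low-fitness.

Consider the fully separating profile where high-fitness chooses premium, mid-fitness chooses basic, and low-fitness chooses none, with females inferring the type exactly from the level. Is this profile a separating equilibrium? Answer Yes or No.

No

Separating mating payoffs: premium → 32, basic → 21, none → 11.
high-fitness (assigned premium): none: 11 − 0 = 11; basic: 21 − 3 = 18; premium: 32 − 6 = 26. high-fitness stays.
mid-fitness (assigned basic): none: 11 − 0 = 11; basic: 21 − 5 = 16; premium: 32 − 10 = 22. mid-fitness prefers premium.
low-fitness (assigned none): none: 11 − 0 = 11; basic: 21 − 9 = 12; premium: 32 − 18 = 14. low-fitness prefers premium.
At least one type deviates; the separating profile fails.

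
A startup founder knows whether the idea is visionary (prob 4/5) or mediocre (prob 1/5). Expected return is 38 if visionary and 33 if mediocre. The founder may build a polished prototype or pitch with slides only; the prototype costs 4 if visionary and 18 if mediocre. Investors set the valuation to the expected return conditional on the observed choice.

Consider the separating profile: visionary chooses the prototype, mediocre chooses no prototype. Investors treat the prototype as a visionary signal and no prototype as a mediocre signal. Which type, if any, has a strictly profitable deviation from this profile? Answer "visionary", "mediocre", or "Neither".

The prototype pays 38; no prototype pays 33.
visionary: assigned the prototype, nets 38 − 4 = 34; deviating to no prototype nets 33.
mediocre: assigned no prototype, nets 33; deviating to the prototype nets 38 − 18 = 20.
Both types strictly prefer their assigned action; no profitable deviation.

Neither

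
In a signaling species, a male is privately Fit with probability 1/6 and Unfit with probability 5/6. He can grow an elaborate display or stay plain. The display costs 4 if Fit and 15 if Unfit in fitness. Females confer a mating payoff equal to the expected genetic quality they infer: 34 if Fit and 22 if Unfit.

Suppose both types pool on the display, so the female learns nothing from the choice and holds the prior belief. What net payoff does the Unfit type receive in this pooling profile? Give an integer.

9

Pooled mating payoff = 1/6·34 + 5/6·22 = 24.
Unfit pays cost 15 for the display, so net payoff = 24 − 15 = 9.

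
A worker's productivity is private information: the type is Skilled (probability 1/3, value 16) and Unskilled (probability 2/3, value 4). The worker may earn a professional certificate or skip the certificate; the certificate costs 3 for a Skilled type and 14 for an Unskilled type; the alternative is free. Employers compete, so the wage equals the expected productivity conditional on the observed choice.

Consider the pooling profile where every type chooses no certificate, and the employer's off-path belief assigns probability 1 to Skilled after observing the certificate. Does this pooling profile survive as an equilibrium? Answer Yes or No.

No

On path, the employer holds the prior and pays 1/3·16 + 2/3·4 = 8. Off path (the certificate), believing Skilled, it pays 16.
Skilled: no certificate nets 8; the certificate nets 16 − 3 = 13. Skilled would deviate.
Unskilled: no certificate nets 8; the certificate nets 16 − 14 = 2. Unskilled stays.
A type deviates, so pooling fails.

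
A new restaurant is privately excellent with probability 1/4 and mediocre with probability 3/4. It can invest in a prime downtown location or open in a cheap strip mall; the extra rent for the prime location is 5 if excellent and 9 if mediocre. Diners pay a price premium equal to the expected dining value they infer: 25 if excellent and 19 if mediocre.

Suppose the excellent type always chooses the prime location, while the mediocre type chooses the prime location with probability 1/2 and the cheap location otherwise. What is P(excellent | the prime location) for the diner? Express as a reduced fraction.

P(the prime location) = (1/4)·1 + (3/4)·(1/2) = 5/8.
By Bayes' rule, P(excellent | the prime location) = (1/4) / (5/8) = 2/5.

2/5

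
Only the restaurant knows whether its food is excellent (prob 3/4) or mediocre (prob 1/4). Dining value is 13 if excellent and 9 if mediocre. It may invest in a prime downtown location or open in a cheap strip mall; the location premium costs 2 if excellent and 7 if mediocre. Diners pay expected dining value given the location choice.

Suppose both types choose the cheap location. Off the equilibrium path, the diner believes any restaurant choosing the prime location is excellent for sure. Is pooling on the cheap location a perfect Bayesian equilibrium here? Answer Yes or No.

Yes

On path, the diner holds the prior and pays 3/4·13 + 1/4·9 = 12. Off path (the prime location), believing excellent, it pays 13.
excellent: the cheap location nets 12; the prime location nets 13 − 2 = 11. excellent stays.
mediocre: the cheap location nets 12; the prime location nets 13 − 7 = 6. mediocre stays.
No type deviates, so pooling is sustained.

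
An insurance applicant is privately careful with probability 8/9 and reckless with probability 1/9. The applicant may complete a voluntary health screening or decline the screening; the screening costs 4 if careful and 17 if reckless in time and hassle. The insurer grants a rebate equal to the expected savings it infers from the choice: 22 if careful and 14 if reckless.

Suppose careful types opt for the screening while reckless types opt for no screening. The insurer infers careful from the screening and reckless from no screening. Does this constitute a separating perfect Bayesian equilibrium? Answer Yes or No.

Yes

Under these beliefs, the screening earns rebate 22 and no screening earns rebate 14.
careful: the screening nets 22 − 4 = 18; no screening nets 14. careful prefers the screening.
reckless: the screening nets 22 − 17 = 5; no screening nets 14. reckless prefers no screening.
Neither type deviates, so the separating profile is an equilibrium.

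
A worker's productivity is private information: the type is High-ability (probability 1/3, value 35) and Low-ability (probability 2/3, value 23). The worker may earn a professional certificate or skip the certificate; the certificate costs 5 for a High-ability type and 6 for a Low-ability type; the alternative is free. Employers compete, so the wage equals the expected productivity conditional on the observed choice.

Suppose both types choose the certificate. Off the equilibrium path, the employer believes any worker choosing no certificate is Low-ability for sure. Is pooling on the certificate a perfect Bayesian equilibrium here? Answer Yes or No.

No

On path, the employer holds the prior and pays 1/3·35 + 2/3·23 = 27. Off path (no certificate), believing Low-ability, it pays 23.
High-ability: the certificate nets 27 − 5 = 22; no certificate nets 23. High-ability would deviate.
Low-ability: the certificate nets 27 − 6 = 21; no certificate nets 23. Low-ability would deviate.
A type deviates, so pooling fails.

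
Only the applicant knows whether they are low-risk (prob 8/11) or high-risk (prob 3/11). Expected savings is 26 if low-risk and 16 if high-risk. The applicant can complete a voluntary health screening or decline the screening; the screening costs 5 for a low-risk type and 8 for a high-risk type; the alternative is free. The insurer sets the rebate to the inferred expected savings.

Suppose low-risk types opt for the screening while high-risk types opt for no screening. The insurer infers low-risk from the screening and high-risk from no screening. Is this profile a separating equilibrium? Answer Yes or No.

No

Under these beliefs, the screening earns rebate 26 and no screening earns rebate 16.
low-risk: the screening nets 26 − 5 = 21; no screening nets 16. low-risk prefers the screening.
high-risk: the screening nets 26 − 8 = 18; no screening nets 16. high-risk would deviate to the screening.
high-risk has a profitable deviation, so the profile is not an equilibrium.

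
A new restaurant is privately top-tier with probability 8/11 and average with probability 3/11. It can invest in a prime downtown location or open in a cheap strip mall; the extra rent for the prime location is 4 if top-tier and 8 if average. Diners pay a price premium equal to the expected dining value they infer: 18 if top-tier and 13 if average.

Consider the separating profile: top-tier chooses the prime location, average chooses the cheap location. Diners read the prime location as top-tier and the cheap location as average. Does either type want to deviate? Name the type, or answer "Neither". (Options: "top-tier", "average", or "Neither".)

Neither

The prime location pays 18; the cheap location pays 13.
top-tier: assigned the prime location, nets 18 − 4 = 14; deviating to the cheap location nets 13.
average: assigned the cheap location, nets 13; deviating to the prime location nets 18 − 8 = 10.
Both types strictly prefer their assigned action; no profitable deviation.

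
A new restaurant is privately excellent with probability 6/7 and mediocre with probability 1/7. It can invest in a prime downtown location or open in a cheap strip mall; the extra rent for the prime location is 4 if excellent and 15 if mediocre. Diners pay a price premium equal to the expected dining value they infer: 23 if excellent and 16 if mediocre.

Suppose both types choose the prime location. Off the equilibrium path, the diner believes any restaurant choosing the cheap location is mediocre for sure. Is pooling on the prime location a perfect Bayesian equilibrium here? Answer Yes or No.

On path, the diner holds the prior and pays 6/7·23 + 1/7·16 = 22. Off path (the cheap location), believing mediocre, it pays 16.
excellent: the prime location nets 22 − 4 = 18; the cheap location nets 16. excellent stays.
mediocre: the prime location nets 22 − 15 = 7; the cheap location nets 16. mediocre would deviate.
A type deviates, so pooling fails.

No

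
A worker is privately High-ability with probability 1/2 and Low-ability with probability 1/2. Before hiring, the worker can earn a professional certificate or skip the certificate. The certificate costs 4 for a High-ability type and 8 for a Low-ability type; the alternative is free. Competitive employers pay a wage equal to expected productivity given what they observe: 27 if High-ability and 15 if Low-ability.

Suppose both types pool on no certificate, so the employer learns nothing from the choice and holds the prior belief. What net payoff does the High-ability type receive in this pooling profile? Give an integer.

Pooled wage = 1/2·27 + 1/2·15 = 21.
High-ability pays no cost for no certificate, so net payoff = 21.

21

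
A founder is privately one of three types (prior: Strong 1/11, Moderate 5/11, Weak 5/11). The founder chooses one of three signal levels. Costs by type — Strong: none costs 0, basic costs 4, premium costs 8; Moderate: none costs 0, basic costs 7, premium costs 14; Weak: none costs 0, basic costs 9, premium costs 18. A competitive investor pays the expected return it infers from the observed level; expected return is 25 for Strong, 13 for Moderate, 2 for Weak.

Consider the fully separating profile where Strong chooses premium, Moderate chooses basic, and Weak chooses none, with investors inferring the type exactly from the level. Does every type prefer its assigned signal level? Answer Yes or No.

No

Separating valuations: premium → 25, basic → 13, none → 2.
Strong (assigned premium): none: 2 − 0 = 2; basic: 13 − 4 = 9; premium: 25 − 8 = 17. Strong stays.
Moderate (assigned basic): none: 2 − 0 = 2; basic: 13 − 7 = 6; premium: 25 − 14 = 11. Moderate prefers premium.
Weak (assigned none): none: 2 − 0 = 2; basic: 13 − 9 = 4; premium: 25 − 18 = 7. Weak prefers premium.
At least one type deviates; the separating profile fails.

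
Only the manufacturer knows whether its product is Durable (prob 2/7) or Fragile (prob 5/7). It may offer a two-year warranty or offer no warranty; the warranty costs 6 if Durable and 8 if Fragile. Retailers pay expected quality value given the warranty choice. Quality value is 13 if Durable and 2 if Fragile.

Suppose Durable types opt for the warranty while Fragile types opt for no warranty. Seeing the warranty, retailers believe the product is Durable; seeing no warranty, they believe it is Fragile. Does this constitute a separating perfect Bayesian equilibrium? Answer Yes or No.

Under these beliefs, the warranty earns price 13 and no warranty earns price 2.
Durable: the warranty nets 13 − 6 = 7; no warranty nets 2. Durable prefers the warranty.
Fragile: the warranty nets 13 − 8 = 5; no warranty nets 2. Fragile would deviate to the warranty.
Fragile has a profitable deviation, so the profile is not an equilibrium.

No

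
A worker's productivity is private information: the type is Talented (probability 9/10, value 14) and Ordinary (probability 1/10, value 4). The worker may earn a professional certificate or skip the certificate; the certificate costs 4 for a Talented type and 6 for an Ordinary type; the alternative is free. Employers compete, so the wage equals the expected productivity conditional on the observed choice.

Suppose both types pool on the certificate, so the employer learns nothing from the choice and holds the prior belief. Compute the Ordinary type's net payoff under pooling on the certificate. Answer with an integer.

7

Pooled wage = 9/10·14 + 1/10·4 = 13.
Ordinary pays cost 6 for the certificate, so net payoff = 13 − 6 = 7.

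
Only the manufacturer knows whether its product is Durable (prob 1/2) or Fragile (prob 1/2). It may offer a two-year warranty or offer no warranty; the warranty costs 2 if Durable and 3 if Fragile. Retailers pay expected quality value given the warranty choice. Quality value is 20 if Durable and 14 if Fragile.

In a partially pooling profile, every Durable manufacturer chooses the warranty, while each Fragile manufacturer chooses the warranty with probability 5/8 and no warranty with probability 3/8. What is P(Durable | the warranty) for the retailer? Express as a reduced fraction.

P(the warranty) = (1/2)·1 + (1/2)·(5/8) = 13/16.
By Bayes' rule, P(Durable | the warranty) = (1/2) / (13/16) = 8/13.

8/13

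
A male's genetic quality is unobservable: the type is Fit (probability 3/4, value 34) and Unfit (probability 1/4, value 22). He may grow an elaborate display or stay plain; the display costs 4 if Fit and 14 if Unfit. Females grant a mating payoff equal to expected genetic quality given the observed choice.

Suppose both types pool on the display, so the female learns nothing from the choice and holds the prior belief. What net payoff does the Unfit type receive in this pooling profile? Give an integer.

17

Pooled mating payoff = 3/4·34 + 1/4·22 = 31.
Unfit pays cost 14 for the display, so net payoff = 31 − 14 = 17.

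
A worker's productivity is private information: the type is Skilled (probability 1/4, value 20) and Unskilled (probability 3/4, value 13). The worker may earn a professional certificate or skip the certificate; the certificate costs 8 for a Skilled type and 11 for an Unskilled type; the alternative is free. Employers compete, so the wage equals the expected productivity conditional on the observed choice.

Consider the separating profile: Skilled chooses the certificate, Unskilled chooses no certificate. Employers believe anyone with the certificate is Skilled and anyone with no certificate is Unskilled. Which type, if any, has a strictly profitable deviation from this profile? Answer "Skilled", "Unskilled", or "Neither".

The certificate pays 20; no certificate pays 13.
Skilled: assigned the certificate, nets 20 − 8 = 12; deviating to no certificate nets 13.
Unskilled: assigned no certificate, nets 13; deviating to the certificate nets 20 − 11 = 9.
The Skilled type gains 1 by deviating.

Skilled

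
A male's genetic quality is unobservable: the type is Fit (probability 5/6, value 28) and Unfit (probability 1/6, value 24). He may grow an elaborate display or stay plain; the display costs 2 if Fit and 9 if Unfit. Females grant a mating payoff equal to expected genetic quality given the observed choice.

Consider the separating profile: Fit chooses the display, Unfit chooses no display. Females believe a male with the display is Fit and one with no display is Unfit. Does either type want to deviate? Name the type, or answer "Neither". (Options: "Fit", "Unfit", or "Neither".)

The display pays 28; no display pays 24.
Fit: assigned the display, nets 28 − 2 = 26; deviating to no display nets 24.
Unfit: assigned no display, nets 24; deviating to the display nets 28 − 9 = 19.
Both types strictly prefer their assigned action; no profitable deviation.

Neither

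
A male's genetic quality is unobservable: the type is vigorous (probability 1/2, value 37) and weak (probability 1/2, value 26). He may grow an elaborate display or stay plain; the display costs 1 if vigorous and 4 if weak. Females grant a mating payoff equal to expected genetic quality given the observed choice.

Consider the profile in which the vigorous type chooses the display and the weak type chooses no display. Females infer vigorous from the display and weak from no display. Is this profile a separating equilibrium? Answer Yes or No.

No

Under these beliefs, the display earns mating payoff 37 and no display earns mating payoff 26.
vigorous: the display nets 37 − 1 = 36; no display nets 26. vigorous prefers the display.
weak: the display nets 37 − 4 = 33; no display nets 26. weak would deviate to the display.
weak has a profitable deviation, so the profile is not an equilibrium.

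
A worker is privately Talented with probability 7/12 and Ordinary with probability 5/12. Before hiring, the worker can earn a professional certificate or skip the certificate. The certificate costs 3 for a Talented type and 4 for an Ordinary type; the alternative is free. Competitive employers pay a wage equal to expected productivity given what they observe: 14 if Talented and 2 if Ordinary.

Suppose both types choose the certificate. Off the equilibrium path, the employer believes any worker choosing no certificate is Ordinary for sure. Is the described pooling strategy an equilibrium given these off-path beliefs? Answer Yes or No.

On path, the employer holds the prior and pays 7/12·14 + 5/12·2 = 9. Off path (no certificate), believing Ordinary, it pays 2.
Talented: the certificate nets 9 − 3 = 6; no certificate nets 2. Talented stays.
Ordinary: the certificate nets 9 − 4 = 5; no certificate nets 2. Ordinary stays.
No type deviates, so pooling is sustained.

Yes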